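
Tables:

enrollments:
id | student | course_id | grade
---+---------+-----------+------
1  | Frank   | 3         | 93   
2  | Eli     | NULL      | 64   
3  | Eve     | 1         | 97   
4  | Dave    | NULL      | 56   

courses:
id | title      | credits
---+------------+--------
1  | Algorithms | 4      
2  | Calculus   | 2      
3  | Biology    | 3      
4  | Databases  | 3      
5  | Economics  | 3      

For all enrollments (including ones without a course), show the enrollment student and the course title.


LEFT JOIN keeps every row from enrollments (the left table); where course_id has no match in courses, the course columns become NULL. Walk through each enrollment:
  - enrollment 1 (Frank): course_id=3 -> matches Biology
  - enrollment 2 (Eli): course_id=NULL, no match -> kept with NULL
  - enrollment 3 (Eve): course_id=1 -> matches Algorithms
  - enrollment 4 (Dave): course_id=NULL, no match -> kept with NULL
All 4 rows appear; 2 have NULL course.

SQL:
SELECT a.student, b.title AS course
FROM enrollments a
LEFT JOIN courses b ON a.course_id = b.id

Result:
student | course    
--------+-----------
Frank   | Biology   
Eli     | NULL      
Eve     | Algorithms
Dave    | NULL      


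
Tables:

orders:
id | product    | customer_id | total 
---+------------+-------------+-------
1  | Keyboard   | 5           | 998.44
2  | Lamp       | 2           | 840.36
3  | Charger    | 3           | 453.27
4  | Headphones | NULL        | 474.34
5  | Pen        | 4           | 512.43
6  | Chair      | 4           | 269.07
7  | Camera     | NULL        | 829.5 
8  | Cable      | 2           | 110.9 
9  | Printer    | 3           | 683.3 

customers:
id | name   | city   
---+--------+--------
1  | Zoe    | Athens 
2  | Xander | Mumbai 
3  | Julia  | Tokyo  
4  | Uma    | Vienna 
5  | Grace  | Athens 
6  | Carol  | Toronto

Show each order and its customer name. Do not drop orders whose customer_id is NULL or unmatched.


LEFT JOIN keeps every row from orders (the left table); where customer_id has no match in customers, the customer columns become NULL. Walk through each order:
  - order 1 (Keyboard): customer_id=5 -> matches Grace
  - order 2 (Lamp): customer_id=2 -> matches Xander
  - order 3 (Charger): customer_id=3 -> matches Julia
  - order 4 (Headphones): customer_id=NULL, no match -> kept with NULL
  - order 5 (Pen): customer_id=4 -> matches Uma
  - order 6 (Chair): customer_id=4 -> matches Uma
  - order 7 (Camera): customer_id=NULL, no match -> kept with NULL
  - order 8 (Cable): customer_id=2 -> matches Xander
  - order 9 (Printer): customer_id=3 -> matches Julia
All 9 rows appear; 2 have NULL customer.

SQL:
SELECT a.product, b.name AS customer
FROM orders a
LEFT JOIN customers b ON a.customer_id = b.id

Result:
product    | customer
-----------+---------
Keyboard   | Grace   
Lamp       | Xander  
Charger    | Julia   
Headphones | NULL    
Pen        | Uma     
Chair      | Uma     
Camera     | NULL    
Cable      | Xander  
Printer    | Julia   


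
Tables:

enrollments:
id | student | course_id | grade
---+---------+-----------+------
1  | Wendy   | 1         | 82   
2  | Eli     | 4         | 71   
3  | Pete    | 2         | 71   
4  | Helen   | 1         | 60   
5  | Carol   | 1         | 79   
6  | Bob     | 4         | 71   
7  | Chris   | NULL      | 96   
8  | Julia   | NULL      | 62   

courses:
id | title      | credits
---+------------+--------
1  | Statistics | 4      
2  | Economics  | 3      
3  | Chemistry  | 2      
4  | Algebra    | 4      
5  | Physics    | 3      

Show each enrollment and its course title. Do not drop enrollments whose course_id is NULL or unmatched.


LEFT JOIN keeps every row from enrollments (the left table); where course_id has no match in courses, the course columns become NULL. Walk through each enrollment:
  - enrollment 1 (Wendy): course_id=1 -> matches Statistics
  - enrollment 2 (Eli): course_id=4 -> matches Algebra
  - enrollment 3 (Pete): course_id=2 -> matches Economics
  - enrollment 4 (Helen): course_id=1 -> matches Statistics
  - enrollment 5 (Carol): course_id=1 -> matches Statistics
  - enrollment 6 (Bob): course_id=4 -> matches Algebra
  - enrollment 7 (Chris): course_id=NULL, no match -> kept with NULL
  - enrollment 8 (Julia): course_id=NULL, no match -> kept with NULL
All 8 rows appear; 2 have NULL course.

SQL:
SELECT a.student, b.title AS course
FROM enrollments a
LEFT JOIN courses b ON a.course_id = b.id

Result:
student | course    
--------+-----------
Wendy   | Statistics
Eli     | Algebra   
Pete    | Economics 
Helen   | Statistics
Carol   | Statistics
Bob     | Algebra   
Chris   | NULL      
Julia   | NULL      


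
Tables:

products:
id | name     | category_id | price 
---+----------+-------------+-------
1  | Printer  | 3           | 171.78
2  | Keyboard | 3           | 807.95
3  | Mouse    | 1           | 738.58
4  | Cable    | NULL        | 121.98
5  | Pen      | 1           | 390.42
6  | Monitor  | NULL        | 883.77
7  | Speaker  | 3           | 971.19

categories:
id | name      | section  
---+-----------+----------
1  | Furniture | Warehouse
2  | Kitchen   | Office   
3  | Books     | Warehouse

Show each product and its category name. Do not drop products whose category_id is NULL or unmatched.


LEFT JOIN keeps every row from products (the left table); where category_id has no match in categories, the category columns become NULL. Walk through each product:
  - product 1 (Printer): category_id=3 -> matches Books
  - product 2 (Keyboard): category_id=3 -> matches Books
  - product 3 (Mouse): category_id=1 -> matches Furniture
  - product 4 (Cable): category_id=NULL, no match -> kept with NULL
  - product 5 (Pen): category_id=1 -> matches Furniture
  - product 6 (Monitor): category_id=NULL, no match -> kept with NULL
  - product 7 (Speaker): category_id=3 -> matches Books
All 7 rows appear; 2 have NULL category.

SQL:
SELECT a.name, b.name AS category
FROM products a
LEFT JOIN categories b ON a.category_id = b.id

Result:
name     | category 
---------+----------
Printer  | Books    
Keyboard | Books    
Mouse    | Furniture
Cable    | NULL     
Pen      | Furniture
Monitor  | NULL     
Speaker  | Books    


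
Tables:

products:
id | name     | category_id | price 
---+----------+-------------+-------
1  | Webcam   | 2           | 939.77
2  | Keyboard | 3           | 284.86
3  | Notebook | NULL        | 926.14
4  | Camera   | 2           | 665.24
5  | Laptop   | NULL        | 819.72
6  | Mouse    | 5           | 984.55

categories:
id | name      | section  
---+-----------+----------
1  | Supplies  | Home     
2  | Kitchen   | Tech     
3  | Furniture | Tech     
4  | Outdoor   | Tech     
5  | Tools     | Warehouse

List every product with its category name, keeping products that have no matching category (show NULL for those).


LEFT JOIN keeps every row from products (the left table); where category_id has no match in categories, the category columns become NULL. Walk through each product:
  - product 1 (Webcam): category_id=2 -> matches Kitchen
  - product 2 (Keyboard): category_id=3 -> matches Furniture
  - product 3 (Notebook): category_id=NULL, no match -> kept with NULL
  - product 4 (Camera): category_id=2 -> matches Kitchen
  - product 5 (Laptop): category_id=NULL, no match -> kept with NULL
  - product 6 (Mouse): category_id=5 -> matches Tools
All 6 rows appear; 2 have NULL category.

SQL:
SELECT a.name, b.name AS category
FROM products a
LEFT JOIN categories b ON a.category_id = b.id

Result:
name     | category 
---------+----------
Webcam   | Kitchen  
Keyboard | Furniture
Notebook | NULL     
Camera   | Kitchen  
Laptop   | NULL     
Mouse    | Tools    


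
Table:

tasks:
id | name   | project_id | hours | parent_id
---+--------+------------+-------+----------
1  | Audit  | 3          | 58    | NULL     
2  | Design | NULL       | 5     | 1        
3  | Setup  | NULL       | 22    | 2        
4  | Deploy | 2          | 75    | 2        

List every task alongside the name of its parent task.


This is a self-join: tasks is joined to a second copy of itself, matching each row's parent_id to another row's id. Use LEFT JOIN so rows with parent_id=NULL are kept.
  - task 1 (Audit): parent_id=NULL -> NULL
  - task 2 (Design): parent_id=1 -> Audit
  - task 3 (Setup): parent_id=2 -> Design
  - task 4 (Deploy): parent_id=2 -> Design

SQL:
SELECT a.name AS item, b.name AS parent
FROM tasks a
LEFT JOIN tasks b ON a.parent_id = b.id

Result:
item   | parent
-------+-------
Audit  | NULL  
Design | Audit 
Setup  | Design
Deploy | Design


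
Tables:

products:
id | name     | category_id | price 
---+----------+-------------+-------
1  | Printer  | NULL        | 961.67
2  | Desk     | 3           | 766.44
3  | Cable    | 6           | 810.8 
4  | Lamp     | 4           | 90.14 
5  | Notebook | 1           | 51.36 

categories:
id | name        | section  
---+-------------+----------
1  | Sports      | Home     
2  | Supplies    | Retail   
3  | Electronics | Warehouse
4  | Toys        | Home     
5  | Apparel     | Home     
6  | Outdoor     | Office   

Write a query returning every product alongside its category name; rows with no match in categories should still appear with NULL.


LEFT JOIN keeps every row from products (the left table); where category_id has no match in categories, the category columns become NULL. Walk through each product:
  - product 1 (Printer): category_id=NULL, no match -> kept with NULL
  - product 2 (Desk): category_id=3 -> matches Electronics
  - product 3 (Cable): category_id=6 -> matches Outdoor
  - product 4 (Lamp): category_id=4 -> matches Toys
  - product 5 (Notebook): category_id=1 -> matches Sports
All 5 rows appear; 1 has NULL category.

SQL:
SELECT a.name, b.name AS category
FROM products a
LEFT JOIN categories b ON a.category_id = b.id

Result:
name     | category   
---------+------------
Printer  | NULL       
Desk     | Electronics
Cable    | Outdoor    
Lamp     | Toys       
Notebook | Sports     


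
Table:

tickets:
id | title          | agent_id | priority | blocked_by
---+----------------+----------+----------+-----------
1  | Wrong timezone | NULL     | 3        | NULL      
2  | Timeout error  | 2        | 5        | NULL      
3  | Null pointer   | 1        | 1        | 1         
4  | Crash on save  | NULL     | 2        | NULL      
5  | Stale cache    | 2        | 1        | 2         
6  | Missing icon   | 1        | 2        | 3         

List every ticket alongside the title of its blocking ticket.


This is a self-join: tickets is joined to a second copy of itself, matching each row's blocked_by to another row's id. Use LEFT JOIN so rows with blocked_by=NULL are kept.
  - ticket 1 (Wrong timezone): blocked_by=NULL -> NULL
  - ticket 2 (Timeout error): blocked_by=NULL -> NULL
  - ticket 3 (Null pointer): blocked_by=1 -> Wrong timezone
  - ticket 4 (Crash on save): blocked_by=NULL -> NULL
  - ticket 5 (Stale cache): blocked_by=2 -> Timeout error
  - ticket 6 (Missing icon): blocked_by=3 -> Null pointer

SQL:
SELECT a.title AS item, b.title AS blocked_by
FROM tickets a
LEFT JOIN tickets b ON a.blocked_by = b.id

Result:
item           | blocked_by    
---------------+---------------
Wrong timezone | NULL          
Timeout error  | NULL          
Null pointer   | Wrong timezone
Crash on save  | NULL          
Stale cache    | Timeout error 
Missing icon   | Null pointer  


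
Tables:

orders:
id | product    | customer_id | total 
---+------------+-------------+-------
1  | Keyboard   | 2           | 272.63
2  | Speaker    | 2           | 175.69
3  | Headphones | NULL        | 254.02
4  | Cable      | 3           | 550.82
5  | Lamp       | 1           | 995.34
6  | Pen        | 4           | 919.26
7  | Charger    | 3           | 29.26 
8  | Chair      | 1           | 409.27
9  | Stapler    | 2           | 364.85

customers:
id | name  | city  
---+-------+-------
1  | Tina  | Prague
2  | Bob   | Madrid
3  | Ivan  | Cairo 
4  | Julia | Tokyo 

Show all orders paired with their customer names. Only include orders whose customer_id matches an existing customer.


INNER JOIN keeps only orders rows whose customer_id matches an id in customers. Walk through each order:
  - order 1 (Keyboard): customer_id=2 -> matches Bob
  - order 2 (Speaker): customer_id=2 -> matches Bob
  - order 3 (Headphones): customer_id=NULL, no match -> dropped
  - order 4 (Cable): customer_id=3 -> matches Ivan
  - order 5 (Lamp): customer_id=1 -> matches Tina
  - order 6 (Pen): customer_id=4 -> matches Julia
  - order 7 (Charger): customer_id=3 -> matches Ivan
  - order 8 (Chair): customer_id=1 -> matches Tina
  - order 9 (Stapler): customer_id=2 -> matches Bob
So 1 of 9 rows is dropped.

SQL:
SELECT a.product, b.name AS customer
FROM orders a
INNER JOIN customers b ON a.customer_id = b.id

Result:
product  | customer
---------+---------
Keyboard | Bob     
Speaker  | Bob     
Cable    | Ivan    
Lamp     | Tina    
Pen      | Julia   
Charger  | Ivan    
Chair    | Tina    
Stapler  | Bob     


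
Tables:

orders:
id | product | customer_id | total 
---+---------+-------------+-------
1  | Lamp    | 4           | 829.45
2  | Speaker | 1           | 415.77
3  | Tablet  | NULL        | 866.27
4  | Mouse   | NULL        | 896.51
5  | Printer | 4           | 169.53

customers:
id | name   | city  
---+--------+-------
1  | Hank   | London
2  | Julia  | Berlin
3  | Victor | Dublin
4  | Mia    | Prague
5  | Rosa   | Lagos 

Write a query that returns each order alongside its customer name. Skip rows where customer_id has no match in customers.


INNER JOIN keeps only orders rows whose customer_id matches an id in customers. Walk through each order:
  - order 1 (Lamp): customer_id=4 -> matches Mia
  - order 2 (Speaker): customer_id=1 -> matches Hank
  - order 3 (Tablet): customer_id=NULL, no match -> dropped
  - order 4 (Mouse): customer_id=NULL, no match -> dropped
  - order 5 (Printer): customer_id=4 -> matches Mia
So 2 of 5 rows are dropped.

SQL:
SELECT a.product, b.name AS customer
FROM orders a
INNER JOIN customers b ON a.customer_id = b.id

Result:
product | customer
--------+---------
Lamp    | Mia     
Speaker | Hank    
Printer | Mia     


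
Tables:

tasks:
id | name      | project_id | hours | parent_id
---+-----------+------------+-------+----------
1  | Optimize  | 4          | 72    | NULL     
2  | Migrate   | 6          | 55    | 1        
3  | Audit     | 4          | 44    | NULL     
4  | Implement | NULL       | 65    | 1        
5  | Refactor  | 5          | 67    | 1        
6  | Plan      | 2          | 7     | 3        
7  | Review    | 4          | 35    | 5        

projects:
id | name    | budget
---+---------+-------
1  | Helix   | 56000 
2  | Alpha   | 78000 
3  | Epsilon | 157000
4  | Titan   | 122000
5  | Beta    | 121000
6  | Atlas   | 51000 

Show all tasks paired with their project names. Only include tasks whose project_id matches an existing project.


INNER JOIN keeps only tasks rows whose project_id matches an id in projects. Walk through each task:
  - task 1 (Optimize): project_id=4 -> matches Titan
  - task 2 (Migrate): project_id=6 -> matches Atlas
  - task 3 (Audit): project_id=4 -> matches Titan
  - task 4 (Implement): project_id=NULL, no match -> dropped
  - task 5 (Refactor): project_id=5 -> matches Beta
  - task 6 (Plan): project_id=2 -> matches Alpha
  - task 7 (Review): project_id=4 -> matches Titan
So 1 of 7 rows is dropped.

SQL:
SELECT a.name, b.name AS project
FROM tasks a
INNER JOIN projects b ON a.project_id = b.id

Result:
name     | project
---------+--------
Optimize | Titan  
Migrate  | Atlas  
Audit    | Titan  
Refactor | Beta   
Plan     | Alpha  
Review   | Titan  


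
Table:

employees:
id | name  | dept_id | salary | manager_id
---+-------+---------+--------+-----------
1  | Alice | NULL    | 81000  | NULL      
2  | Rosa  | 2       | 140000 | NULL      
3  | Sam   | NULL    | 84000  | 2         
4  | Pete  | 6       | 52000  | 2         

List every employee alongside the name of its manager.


This is a self-join: employees is joined to a second copy of itself, matching each row's manager_id to another row's id. Use LEFT JOIN so rows with manager_id=NULL are kept.
  - employee 1 (Alice): manager_id=NULL -> NULL
  - employee 2 (Rosa): manager_id=NULL -> NULL
  - employee 3 (Sam): manager_id=2 -> Rosa
  - employee 4 (Pete): manager_id=2 -> Rosa

SQL:
SELECT a.name AS item, b.name AS manager
FROM employees a
LEFT JOIN employees b ON a.manager_id = b.id

Result:
item  | manager
------+--------
Alice | NULL   
Rosa  | NULL   
Sam   | Rosa   
Pete  | Rosa   


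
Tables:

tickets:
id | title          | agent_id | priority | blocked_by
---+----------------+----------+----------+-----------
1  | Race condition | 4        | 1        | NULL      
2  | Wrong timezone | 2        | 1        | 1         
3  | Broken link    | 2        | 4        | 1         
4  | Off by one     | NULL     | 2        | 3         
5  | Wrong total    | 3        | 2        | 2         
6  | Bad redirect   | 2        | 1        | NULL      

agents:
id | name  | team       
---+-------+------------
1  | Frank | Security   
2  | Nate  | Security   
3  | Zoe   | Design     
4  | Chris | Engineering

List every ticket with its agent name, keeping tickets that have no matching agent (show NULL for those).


LEFT JOIN keeps every row from tickets (the left table); where agent_id has no match in agents, the agent columns become NULL. Walk through each ticket:
  - ticket 1 (Race condition): agent_id=4 -> matches Chris
  - ticket 2 (Wrong timezone): agent_id=2 -> matches Nate
  - ticket 3 (Broken link): agent_id=2 -> matches Nate
  - ticket 4 (Off by one): agent_id=NULL, no match -> kept with NULL
  - ticket 5 (Wrong total): agent_id=3 -> matches Zoe
  - ticket 6 (Bad redirect): agent_id=2 -> matches Nate
All 6 rows appear; 1 has NULL agent.

SQL:
SELECT a.title, b.name AS agent
FROM tickets a
LEFT JOIN agents b ON a.agent_id = b.id

Result:
title          | agent
---------------+------
Race condition | Chris
Wrong timezone | Nate 
Broken link    | Nate 
Off by one     | NULL 
Wrong total    | Zoe  
Bad redirect   | Nate 


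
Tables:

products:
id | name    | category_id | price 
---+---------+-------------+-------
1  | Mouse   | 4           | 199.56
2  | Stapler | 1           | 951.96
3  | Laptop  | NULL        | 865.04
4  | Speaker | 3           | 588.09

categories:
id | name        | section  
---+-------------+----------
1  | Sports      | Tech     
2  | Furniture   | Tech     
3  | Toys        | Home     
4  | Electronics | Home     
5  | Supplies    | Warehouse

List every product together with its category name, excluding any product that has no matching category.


INNER JOIN keeps only products rows whose category_id matches an id in categories. Walk through each product:
  - product 1 (Mouse): category_id=4 -> matches Electronics
  - product 2 (Stapler): category_id=1 -> matches Sports
  - product 3 (Laptop): category_id=NULL, no match -> dropped
  - product 4 (Speaker): category_id=3 -> matches Toys
So 1 of 4 rows is dropped.

SQL:
SELECT a.name, b.name AS category
FROM products a
INNER JOIN categories b ON a.category_id = b.id

Result:
name    | category   
--------+------------
Mouse   | Electronics
Stapler | Sports     
Speaker | Toys       


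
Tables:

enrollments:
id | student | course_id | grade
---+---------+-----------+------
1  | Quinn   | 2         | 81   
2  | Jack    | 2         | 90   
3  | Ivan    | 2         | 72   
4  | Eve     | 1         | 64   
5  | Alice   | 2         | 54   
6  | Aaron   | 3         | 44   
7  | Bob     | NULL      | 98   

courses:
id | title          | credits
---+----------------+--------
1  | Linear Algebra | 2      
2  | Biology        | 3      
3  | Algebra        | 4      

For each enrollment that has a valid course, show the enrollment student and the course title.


INNER JOIN keeps only enrollments rows whose course_id matches an id in courses. Walk through each enrollment:
  - enrollment 1 (Quinn): course_id=2 -> matches Biology
  - enrollment 2 (Jack): course_id=2 -> matches Biology
  - enrollment 3 (Ivan): course_id=2 -> matches Biology
  - enrollment 4 (Eve): course_id=1 -> matches Linear Algebra
  - enrollment 5 (Alice): course_id=2 -> matches Biology
  - enrollment 6 (Aaron): course_id=3 -> matches Algebra
  - enrollment 7 (Bob): course_id=NULL, no match -> dropped
So 1 of 7 rows is dropped.

SQL:
SELECT a.student, b.title AS course
FROM enrollments a
INNER JOIN courses b ON a.course_id = b.id

Result:
student | course        
--------+---------------
Quinn   | Biology       
Jack    | Biology       
Ivan    | Biology       
Eve     | Linear Algebra
Alice   | Biology       
Aaron   | Algebra       


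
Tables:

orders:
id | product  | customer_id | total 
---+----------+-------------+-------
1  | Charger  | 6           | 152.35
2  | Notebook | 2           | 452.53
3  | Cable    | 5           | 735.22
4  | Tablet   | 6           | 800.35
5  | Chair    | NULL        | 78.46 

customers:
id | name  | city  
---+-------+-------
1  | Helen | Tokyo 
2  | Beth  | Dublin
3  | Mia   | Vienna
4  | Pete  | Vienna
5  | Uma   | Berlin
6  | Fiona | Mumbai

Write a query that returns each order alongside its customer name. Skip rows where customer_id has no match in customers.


INNER JOIN keeps only orders rows whose customer_id matches an id in customers. Walk through each order:
  - order 1 (Charger): customer_id=6 -> matches Fiona
  - order 2 (Notebook): customer_id=2 -> matches Beth
  - order 3 (Cable): customer_id=5 -> matches Uma
  - order 4 (Tablet): customer_id=6 -> matches Fiona
  - order 5 (Chair): customer_id=NULL, no match -> dropped
So 1 of 5 rows is dropped.

SQL:
SELECT a.product, b.name AS customer
FROM orders a
INNER JOIN customers b ON a.customer_id = b.id

Result:
product  | customer
---------+---------
Charger  | Fiona   
Notebook | Beth    
Cable    | Uma     
Tablet   | Fiona   


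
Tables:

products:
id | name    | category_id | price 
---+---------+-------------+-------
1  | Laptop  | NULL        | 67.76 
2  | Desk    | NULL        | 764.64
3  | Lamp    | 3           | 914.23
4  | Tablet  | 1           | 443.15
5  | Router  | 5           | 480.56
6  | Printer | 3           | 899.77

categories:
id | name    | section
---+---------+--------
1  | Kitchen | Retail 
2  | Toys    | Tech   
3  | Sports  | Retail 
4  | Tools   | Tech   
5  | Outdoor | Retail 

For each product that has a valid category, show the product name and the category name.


INNER JOIN keeps only products rows whose category_id matches an id in categories. Walk through each product:
  - product 1 (Laptop): category_id=NULL, no match -> dropped
  - product 2 (Desk): category_id=NULL, no match -> dropped
  - product 3 (Lamp): category_id=3 -> matches Sports
  - product 4 (Tablet): category_id=1 -> matches Kitchen
  - product 5 (Router): category_id=5 -> matches Outdoor
  - product 6 (Printer): category_id=3 -> matches Sports
So 2 of 6 rows are dropped.

SQL:
SELECT a.name, b.name AS category
FROM products a
INNER JOIN categories b ON a.category_id = b.id

Result:
name    | category
--------+---------
Lamp    | Sports  
Tablet  | Kitchen 
Router  | Outdoor 
Printer | Sports  


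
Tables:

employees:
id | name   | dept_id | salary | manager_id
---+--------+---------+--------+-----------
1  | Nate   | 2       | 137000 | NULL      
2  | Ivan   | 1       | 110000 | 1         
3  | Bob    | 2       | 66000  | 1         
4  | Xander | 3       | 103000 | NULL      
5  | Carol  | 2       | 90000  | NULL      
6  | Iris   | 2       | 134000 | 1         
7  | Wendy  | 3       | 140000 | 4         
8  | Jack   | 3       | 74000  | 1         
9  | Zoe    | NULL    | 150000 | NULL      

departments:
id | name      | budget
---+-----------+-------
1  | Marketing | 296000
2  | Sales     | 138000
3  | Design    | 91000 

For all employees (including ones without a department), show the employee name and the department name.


LEFT JOIN keeps every row from employees (the left table); where dept_id has no match in departments, the department columns become NULL. Walk through each employee:
  - employee 1 (Nate): dept_id=2 -> matches Sales
  - employee 2 (Ivan): dept_id=1 -> matches Marketing
  - employee 3 (Bob): dept_id=2 -> matches Sales
  - employee 4 (Xander): dept_id=3 -> matches Design
  - employee 5 (Carol): dept_id=2 -> matches Sales
  - employee 6 (Iris): dept_id=2 -> matches Sales
  - employee 7 (Wendy): dept_id=3 -> matches Design
  - employee 8 (Jack): dept_id=3 -> matches Design
  - employee 9 (Zoe): dept_id=NULL, no match -> kept with NULL
All 9 rows appear; 1 has NULL department.

SQL:
SELECT a.name, b.name AS department
FROM employees a
LEFT JOIN departments b ON a.dept_id = b.id

Result:
name   | department
-------+-----------
Nate   | Sales     
Ivan   | Marketing 
Bob    | Sales     
Xander | Design    
Carol  | Sales     
Iris   | Sales     
Wendy  | Design    
Jack   | Design    
Zoe    | NULL      


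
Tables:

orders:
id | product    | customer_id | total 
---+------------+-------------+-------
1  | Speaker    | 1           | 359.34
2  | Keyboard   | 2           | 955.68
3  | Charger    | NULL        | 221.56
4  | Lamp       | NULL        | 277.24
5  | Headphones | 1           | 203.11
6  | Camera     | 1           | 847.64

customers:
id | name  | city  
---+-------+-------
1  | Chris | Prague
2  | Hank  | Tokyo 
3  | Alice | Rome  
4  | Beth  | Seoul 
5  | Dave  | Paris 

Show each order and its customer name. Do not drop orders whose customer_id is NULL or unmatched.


LEFT JOIN keeps every row from orders (the left table); where customer_id has no match in customers, the customer columns become NULL. Walk through each order:
  - order 1 (Speaker): customer_id=1 -> matches Chris
  - order 2 (Keyboard): customer_id=2 -> matches Hank
  - order 3 (Charger): customer_id=NULL, no match -> kept with NULL
  - order 4 (Lamp): customer_id=NULL, no match -> kept with NULL
  - order 5 (Headphones): customer_id=1 -> matches Chris
  - order 6 (Camera): customer_id=1 -> matches Chris
All 6 rows appear; 2 have NULL customer.

SQL:
SELECT a.product, b.name AS customer
FROM orders a
LEFT JOIN customers b ON a.customer_id = b.id

Result:
product    | customer
-----------+---------
Speaker    | Chris   
Keyboard   | Hank    
Charger    | NULL    
Lamp       | NULL    
Headphones | Chris   
Camera     | Chris   


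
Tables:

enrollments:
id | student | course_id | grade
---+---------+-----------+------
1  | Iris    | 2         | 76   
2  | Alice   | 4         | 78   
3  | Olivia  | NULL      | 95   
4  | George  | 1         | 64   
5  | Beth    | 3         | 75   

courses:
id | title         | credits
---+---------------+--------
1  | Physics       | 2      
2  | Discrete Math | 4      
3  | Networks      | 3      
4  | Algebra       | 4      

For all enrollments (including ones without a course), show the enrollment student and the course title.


LEFT JOIN keeps every row from enrollments (the left table); where course_id has no match in courses, the course columns become NULL. Walk through each enrollment:
  - enrollment 1 (Iris): course_id=2 -> matches Discrete Math
  - enrollment 2 (Alice): course_id=4 -> matches Algebra
  - enrollment 3 (Olivia): course_id=NULL, no match -> kept with NULL
  - enrollment 4 (George): course_id=1 -> matches Physics
  - enrollment 5 (Beth): course_id=3 -> matches Networks
All 5 rows appear; 1 has NULL course.

SQL:
SELECT a.student, b.title AS course
FROM enrollments a
LEFT JOIN courses b ON a.course_id = b.id

Result:
student | course       
--------+--------------
Iris    | Discrete Math
Alice   | Algebra      
Olivia  | NULL         
George  | Physics      
Beth    | Networks     


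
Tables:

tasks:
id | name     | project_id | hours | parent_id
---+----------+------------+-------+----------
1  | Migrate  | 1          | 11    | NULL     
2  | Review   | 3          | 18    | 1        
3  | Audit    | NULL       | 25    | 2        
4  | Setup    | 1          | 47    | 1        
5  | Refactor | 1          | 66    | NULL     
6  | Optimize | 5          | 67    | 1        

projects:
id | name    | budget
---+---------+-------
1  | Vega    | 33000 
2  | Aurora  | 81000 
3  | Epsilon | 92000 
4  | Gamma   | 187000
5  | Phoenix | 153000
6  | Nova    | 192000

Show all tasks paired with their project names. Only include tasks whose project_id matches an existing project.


INNER JOIN keeps only tasks rows whose project_id matches an id in projects. Walk through each task:
  - task 1 (Migrate): project_id=1 -> matches Vega
  - task 2 (Review): project_id=3 -> matches Epsilon
  - task 3 (Audit): project_id=NULL, no match -> dropped
  - task 4 (Setup): project_id=1 -> matches Vega
  - task 5 (Refactor): project_id=1 -> matches Vega
  - task 6 (Optimize): project_id=5 -> matches Phoenix
So 1 of 6 rows is dropped.

SQL:
SELECT a.name, b.name AS project
FROM tasks a
INNER JOIN projects b ON a.project_id = b.id

Result:
name     | project
---------+--------
Migrate  | Vega   
Review   | Epsilon
Setup    | Vega   
Refactor | Vega   
Optimize | Phoenix


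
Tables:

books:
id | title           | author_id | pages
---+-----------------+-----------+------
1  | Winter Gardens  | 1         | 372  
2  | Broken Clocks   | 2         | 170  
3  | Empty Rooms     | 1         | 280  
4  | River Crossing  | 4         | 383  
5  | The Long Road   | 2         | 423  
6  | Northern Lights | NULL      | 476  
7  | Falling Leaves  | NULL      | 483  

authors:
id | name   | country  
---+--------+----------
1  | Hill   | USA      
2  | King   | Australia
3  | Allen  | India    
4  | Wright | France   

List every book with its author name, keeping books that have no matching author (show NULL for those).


LEFT JOIN keeps every row from books (the left table); where author_id has no match in authors, the author columns become NULL. Walk through each book:
  - book 1 (Winter Gardens): author_id=1 -> matches Hill
  - book 2 (Broken Clocks): author_id=2 -> matches King
  - book 3 (Empty Rooms): author_id=1 -> matches Hill
  - book 4 (River Crossing): author_id=4 -> matches Wright
  - book 5 (The Long Road): author_id=2 -> matches King
  - book 6 (Northern Lights): author_id=NULL, no match -> kept with NULL
  - book 7 (Falling Leaves): author_id=NULL, no match -> kept with NULL
All 7 rows appear; 2 have NULL author.

SQL:
SELECT a.title, b.name AS author
FROM books a
LEFT JOIN authors b ON a.author_id = b.id

Result:
title           | author
----------------+-------
Winter Gardens  | Hill  
Broken Clocks   | King  
Empty Rooms     | Hill  
River Crossing  | Wright
The Long Road   | King  
Northern Lights | NULL  
Falling Leaves  | NULL  


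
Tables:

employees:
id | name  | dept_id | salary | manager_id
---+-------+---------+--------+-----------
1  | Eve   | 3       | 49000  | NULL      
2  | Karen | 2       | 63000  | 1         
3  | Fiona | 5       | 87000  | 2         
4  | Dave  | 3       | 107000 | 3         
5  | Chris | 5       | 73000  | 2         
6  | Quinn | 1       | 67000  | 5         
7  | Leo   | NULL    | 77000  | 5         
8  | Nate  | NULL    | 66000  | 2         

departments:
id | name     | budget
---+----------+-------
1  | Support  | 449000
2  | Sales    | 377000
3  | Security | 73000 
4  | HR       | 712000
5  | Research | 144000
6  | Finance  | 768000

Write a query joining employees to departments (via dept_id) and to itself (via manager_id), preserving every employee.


Two LEFT JOINs from the same base table employees: one to departments via dept_id, one to employees itself via manager_id. Both are LEFT so every employee is preserved.
Match against departments:
  - employee 1 (Eve): dept_id=3 -> matches Security
  - employee 2 (Karen): dept_id=2 -> matches Sales
  - employee 3 (Fiona): dept_id=5 -> matches Research
  - employee 4 (Dave): dept_id=3 -> matches Security
  - employee 5 (Chris): dept_id=5 -> matches Research
  - employee 6 (Quinn): dept_id=1 -> matches Support
  - employee 7 (Leo): dept_id=NULL, no match -> kept with NULL
  - employee 8 (Nate): dept_id=NULL, no match -> kept with NULL
Match against employees (self):
  - employee 1 (Eve): manager_id=NULL -> NULL
  - employee 2 (Karen): manager_id=1 -> Eve
  - employee 3 (Fiona): manager_id=2 -> Karen
  - employee 4 (Dave): manager_id=3 -> Fiona
  - employee 5 (Chris): manager_id=2 -> Karen
  - employee 6 (Quinn): manager_id=5 -> Chris
  - employee 7 (Leo): manager_id=5 -> Chris
  - employee 8 (Nate): manager_id=2 -> Karen

SQL:
SELECT a.name, b.name AS department, c.name AS manager
FROM employees a
LEFT JOIN departments b ON a.dept_id = b.id
LEFT JOIN employees c ON a.manager_id = c.id

Result:
name  | department | manager
------+------------+--------
Eve   | Security   | NULL   
Karen | Sales      | Eve    
Fiona | Research   | Karen  
Dave  | Security   | Fiona  
Chris | Research   | Karen  
Quinn | Support    | Chris  
Leo   | NULL       | Chris  
Nate  | NULL       | Karen  


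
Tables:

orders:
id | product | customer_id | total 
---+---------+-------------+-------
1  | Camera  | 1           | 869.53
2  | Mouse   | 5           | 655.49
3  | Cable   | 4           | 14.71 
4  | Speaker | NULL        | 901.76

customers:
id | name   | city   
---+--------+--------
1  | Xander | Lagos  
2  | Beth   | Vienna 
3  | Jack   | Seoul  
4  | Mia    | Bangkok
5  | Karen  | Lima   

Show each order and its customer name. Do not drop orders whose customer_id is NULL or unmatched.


LEFT JOIN keeps every row from orders (the left table); where customer_id has no match in customers, the customer columns become NULL. Walk through each order:
  - order 1 (Camera): customer_id=1 -> matches Xander
  - order 2 (Mouse): customer_id=5 -> matches Karen
  - order 3 (Cable): customer_id=4 -> matches Mia
  - order 4 (Speaker): customer_id=NULL, no match -> kept with NULL
All 4 rows appear; 1 has NULL customer.

SQL:
SELECT a.product, b.name AS customer
FROM orders a
LEFT JOIN customers b ON a.customer_id = b.id

Result:
product | customer
--------+---------
Camera  | Xander  
Mouse   | Karen   
Cable   | Mia     
Speaker | NULL    


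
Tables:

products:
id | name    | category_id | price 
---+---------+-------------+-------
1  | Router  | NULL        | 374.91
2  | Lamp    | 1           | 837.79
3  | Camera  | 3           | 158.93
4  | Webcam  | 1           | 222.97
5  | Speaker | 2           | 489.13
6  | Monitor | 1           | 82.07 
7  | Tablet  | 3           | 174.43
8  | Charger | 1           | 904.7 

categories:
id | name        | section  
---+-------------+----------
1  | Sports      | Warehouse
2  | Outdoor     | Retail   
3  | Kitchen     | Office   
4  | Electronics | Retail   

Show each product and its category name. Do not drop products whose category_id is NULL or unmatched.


LEFT JOIN keeps every row from products (the left table); where category_id has no match in categories, the category columns become NULL. Walk through each product:
  - product 1 (Router): category_id=NULL, no match -> kept with NULL
  - product 2 (Lamp): category_id=1 -> matches Sports
  - product 3 (Camera): category_id=3 -> matches Kitchen
  - product 4 (Webcam): category_id=1 -> matches Sports
  - product 5 (Speaker): category_id=2 -> matches Outdoor
  - product 6 (Monitor): category_id=1 -> matches Sports
  - product 7 (Tablet): category_id=3 -> matches Kitchen
  - product 8 (Charger): category_id=1 -> matches Sports
All 8 rows appear; 1 has NULL category.

SQL:
SELECT a.name, b.name AS category
FROM products a
LEFT JOIN categories b ON a.category_id = b.id

Result:
name    | category
--------+---------
Router  | NULL    
Lamp    | Sports  
Camera  | Kitchen 
Webcam  | Sports  
Speaker | Outdoor 
Monitor | Sports  
Tablet  | Kitchen 
Charger | Sports  


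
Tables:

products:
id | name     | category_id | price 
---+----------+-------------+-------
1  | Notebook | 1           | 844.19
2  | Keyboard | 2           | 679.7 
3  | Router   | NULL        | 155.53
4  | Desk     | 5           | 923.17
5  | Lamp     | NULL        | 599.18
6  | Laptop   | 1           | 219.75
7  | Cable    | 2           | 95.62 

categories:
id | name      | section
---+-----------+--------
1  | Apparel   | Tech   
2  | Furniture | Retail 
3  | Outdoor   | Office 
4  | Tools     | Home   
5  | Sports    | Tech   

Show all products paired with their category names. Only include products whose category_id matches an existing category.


INNER JOIN keeps only products rows whose category_id matches an id in categories. Walk through each product:
  - product 1 (Notebook): category_id=1 -> matches Apparel
  - product 2 (Keyboard): category_id=2 -> matches Furniture
  - product 3 (Router): category_id=NULL, no match -> dropped
  - product 4 (Desk): category_id=5 -> matches Sports
  - product 5 (Lamp): category_id=NULL, no match -> dropped
  - product 6 (Laptop): category_id=1 -> matches Apparel
  - product 7 (Cable): category_id=2 -> matches Furniture
So 2 of 7 rows are dropped.

SQL:
SELECT a.name, b.name AS category
FROM products a
INNER JOIN categories b ON a.category_id = b.id

Result:
name     | category 
---------+----------
Notebook | Apparel  
Keyboard | Furniture
Desk     | Sports   
Laptop   | Apparel  
Cable    | Furniture


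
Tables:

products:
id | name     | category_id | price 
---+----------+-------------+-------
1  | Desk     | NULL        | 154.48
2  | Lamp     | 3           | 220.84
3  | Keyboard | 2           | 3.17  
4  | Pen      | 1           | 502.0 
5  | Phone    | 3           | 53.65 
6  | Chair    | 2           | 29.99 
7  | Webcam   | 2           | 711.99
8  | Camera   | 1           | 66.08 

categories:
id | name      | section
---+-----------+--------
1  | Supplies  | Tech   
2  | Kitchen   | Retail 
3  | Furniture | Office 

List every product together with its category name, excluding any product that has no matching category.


INNER JOIN keeps only products rows whose category_id matches an id in categories. Walk through each product:
  - product 1 (Desk): category_id=NULL, no match -> dropped
  - product 2 (Lamp): category_id=3 -> matches Furniture
  - product 3 (Keyboard): category_id=2 -> matches Kitchen
  - product 4 (Pen): category_id=1 -> matches Supplies
  - product 5 (Phone): category_id=3 -> matches Furniture
  - product 6 (Chair): category_id=2 -> matches Kitchen
  - product 7 (Webcam): category_id=2 -> matches Kitchen
  - product 8 (Camera): category_id=1 -> matches Supplies
So 1 of 8 rows is dropped.

SQL:
SELECT a.name, b.name AS category
FROM products a
INNER JOIN categories b ON a.category_id = b.id

Result:
name     | category 
---------+----------
Lamp     | Furniture
Keyboard | Kitchen  
Pen      | Supplies 
Phone    | Furniture
Chair    | Kitchen  
Webcam   | Kitchen  
Camera   | Supplies 


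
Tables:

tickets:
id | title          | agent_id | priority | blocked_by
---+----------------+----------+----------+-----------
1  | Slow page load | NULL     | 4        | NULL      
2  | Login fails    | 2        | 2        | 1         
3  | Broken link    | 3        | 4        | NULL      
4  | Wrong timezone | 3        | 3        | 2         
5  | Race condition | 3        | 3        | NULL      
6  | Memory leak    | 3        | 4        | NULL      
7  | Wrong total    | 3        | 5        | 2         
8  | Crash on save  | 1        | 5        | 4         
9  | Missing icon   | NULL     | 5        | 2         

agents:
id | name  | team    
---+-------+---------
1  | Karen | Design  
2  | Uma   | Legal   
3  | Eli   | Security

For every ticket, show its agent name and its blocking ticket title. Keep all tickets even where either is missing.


Two LEFT JOINs from the same base table tickets: one to agents via agent_id, one to tickets itself via blocked_by. Both are LEFT so every ticket is preserved.
Match against agents:
  - ticket 1 (Slow page load): agent_id=NULL, no match -> kept with NULL
  - ticket 2 (Login fails): agent_id=2 -> matches Uma
  - ticket 3 (Broken link): agent_id=3 -> matches Eli
  - ticket 4 (Wrong timezone): agent_id=3 -> matches Eli
  - ticket 5 (Race condition): agent_id=3 -> matches Eli
  - ticket 6 (Memory leak): agent_id=3 -> matches Eli
  - ticket 7 (Wrong total): agent_id=3 -> matches Eli
  - ticket 8 (Crash on save): agent_id=1 -> matches Karen
  - ticket 9 (Missing icon): agent_id=NULL, no match -> kept with NULL
Match against tickets (self):
  - ticket 1 (Slow page load): blocked_by=NULL -> NULL
  - ticket 2 (Login fails): blocked_by=1 -> Slow page load
  - ticket 3 (Broken link): blocked_by=NULL -> NULL
  - ticket 4 (Wrong timezone): blocked_by=2 -> Login fails
  - ticket 5 (Race condition): blocked_by=NULL -> NULL
  - ticket 6 (Memory leak): blocked_by=NULL -> NULL
  - ticket 7 (Wrong total): blocked_by=2 -> Login fails
  - ticket 8 (Crash on save): blocked_by=4 -> Wrong timezone
  - ticket 9 (Missing icon): blocked_by=2 -> Login fails

SQL:
SELECT a.title, b.name AS agent, c.title AS blocked_by
FROM tickets a
LEFT JOIN agents b ON a.agent_id = b.id
LEFT JOIN tickets c ON a.blocked_by = c.id

Result:
title          | agent | blocked_by    
---------------+-------+---------------
Slow page load | NULL  | NULL          
Login fails    | Uma   | Slow page load
Broken link    | Eli   | NULL          
Wrong timezone | Eli   | Login fails   
Race condition | Eli   | NULL          
Memory leak    | Eli   | NULL          
Wrong total    | Eli   | Login fails   
Crash on save  | Karen | Wrong timezone
Missing icon   | NULL  | Login fails   
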